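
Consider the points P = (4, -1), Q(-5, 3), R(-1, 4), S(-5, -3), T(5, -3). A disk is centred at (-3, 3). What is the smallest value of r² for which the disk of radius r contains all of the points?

100

The required radius is the distance from (-3, 3) to the farthest point.
Squared distances: 65, 4, 5, 40, 100.
Maximum is 100, attained at T.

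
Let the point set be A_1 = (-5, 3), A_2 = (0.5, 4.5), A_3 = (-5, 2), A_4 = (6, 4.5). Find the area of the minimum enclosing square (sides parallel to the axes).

The bounding box has width 11 and height 2.5.
An axis-aligned square enclosing the set must have side ≥ max(width, height).
So the minimum side is max(11, 2.5) = 11.
Area = 11² = 121.

121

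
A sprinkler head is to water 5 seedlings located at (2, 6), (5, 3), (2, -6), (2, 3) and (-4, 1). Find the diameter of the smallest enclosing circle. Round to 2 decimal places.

12.00

A smallest enclosing disk is always determined by at most three of the input points on its boundary.
The minimum enclosing circle is determined by three boundary points: (2, 6), (2, -6), (-4, 1).
Their circumcentre is (23/12, 0) with r² = 5185/144.
The farthest remaining point (5, 3) is at distance² 2665/144 ≤ 5185/144.
Diameter = 2r = 2√(5185/144) ≈ 12.00.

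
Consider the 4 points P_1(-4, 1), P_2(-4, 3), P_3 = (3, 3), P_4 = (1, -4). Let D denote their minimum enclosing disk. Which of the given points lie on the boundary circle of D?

By Welzl's lemma the MEC is supported by two points (diametrically opposite) or three points (on a circumcircle).
The minimum enclosing circle is determined by three boundary points: P_2, P_3, P_4.
Their circumcentre is (-0.5, 3/14) with r² = 1961/98.
The farthest remaining point P_1 is at distance² 1261/98 ≤ 1961/98.
The points at distance exactly r from the centre are P_2, P_3, P_4 — 3 points.

P_2, P_3, P_4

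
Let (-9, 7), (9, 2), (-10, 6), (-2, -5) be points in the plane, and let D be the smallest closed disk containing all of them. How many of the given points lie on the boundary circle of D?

2

A smallest enclosing disk is always determined by at most three of the input points on its boundary.
The farthest pair is (9, 2)–(-10, 6) with squared distance 377. The circle on this segment as diameter has centre (-0.5, 4) and r² = 377/4 = 94.25.
Check (-9, 7): distance² to centre = 81.25 ≤ 94.25, so it lies inside.
All remaining points lie in this disk, and no smaller disk contains both endpoints, so this is the minimum enclosing circle.
The points at distance exactly r from the centre are (9, 2), (-10, 6) — 2 points.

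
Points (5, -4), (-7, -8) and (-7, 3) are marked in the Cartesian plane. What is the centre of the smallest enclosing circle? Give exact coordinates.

Call the three points A, B, C in the order given.
Side lengths²: AB² = 160, AC² = 193, BC² = 121.
Since AC² = 193 < 160 + 121 = 281, the triangle is acute, so the smallest enclosing circle is the circumcircle.
Circumcentre = (-13/6, -2.5), r² = 965/18.
Centre = (-13/6, -2.5).

(-13/6, -2.5)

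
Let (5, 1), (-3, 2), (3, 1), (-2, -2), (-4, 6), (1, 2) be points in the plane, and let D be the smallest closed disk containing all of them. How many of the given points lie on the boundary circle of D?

3

By Welzl's lemma the MEC is supported by two points (diametrically opposite) or three points (on a circumcircle).
The minimum enclosing circle is determined by three boundary points: (5, 1), (-2, -2), (-4, 6).
Their circumcentre is (3/31, 86/31) with r² = 26129/961.
The farthest remaining point (3, 1) is at distance² 11125/961 ≤ 26129/961.
The points at distance exactly r from the centre are (5, 1), (-2, -2), (-4, 6) — 3 points.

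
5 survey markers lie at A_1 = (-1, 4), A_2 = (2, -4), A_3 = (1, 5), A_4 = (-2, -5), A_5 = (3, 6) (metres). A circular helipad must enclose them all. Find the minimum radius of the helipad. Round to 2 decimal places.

The minimum enclosing circle of a finite set is fixed by two of the points (as a diameter) or three (as a circumcircle).
The farthest pair is A_4–A_5 with squared distance 146. The circle on this segment as diameter has centre (0.5, 0.5) and r² = 146/4 = 36.5.
Check A_1: distance² to centre = 14.5 ≤ 36.5, so it lies inside.
All remaining points lie in this disk, and no smaller disk contains both endpoints, so this is the minimum enclosing circle.
r = √(36.5) ≈ 6.04.

6.04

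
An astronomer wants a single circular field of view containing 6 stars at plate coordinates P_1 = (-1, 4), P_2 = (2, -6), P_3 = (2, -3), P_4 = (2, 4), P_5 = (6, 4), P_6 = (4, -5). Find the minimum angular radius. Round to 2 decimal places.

By Welzl's lemma the MEC is supported by two points (diametrically opposite) or three points (on a circumcircle).
The minimum enclosing circle is determined by three boundary points: P_1, P_2, P_5.
Their circumcentre is (2.5, -0.4) with r² = 31.61.
The farthest remaining point P_6 is at distance² 23.41 ≤ 31.61.
r = √(31.61) ≈ 5.62.

5.62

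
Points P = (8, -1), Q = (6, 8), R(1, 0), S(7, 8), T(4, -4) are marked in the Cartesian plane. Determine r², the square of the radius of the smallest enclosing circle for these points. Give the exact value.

38.25

The minimum enclosing circle of a finite set is fixed by two of the points (as a diameter) or three (as a circumcircle).
The farthest pair is S–T with squared distance 153. The circle on this segment as diameter has centre (5.5, 2) and r² = 153/4 = 38.25.
Check P: distance² to centre = 15.25 ≤ 38.25, so it lies inside.
All remaining points lie in this disk, and no smaller disk contains both endpoints, so this is the minimum enclosing circle.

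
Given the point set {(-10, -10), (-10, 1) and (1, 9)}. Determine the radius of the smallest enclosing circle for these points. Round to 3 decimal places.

10.977

Call the three points A, B, C in the order given.
Side lengths²: AB² = 121, AC² = 482, BC² = 185.
Since AC² = 482 ≥ 185 + 121 = 306, the angle opposite AC is not acute, so the smallest enclosing circle has AC as diameter.
Centre = midpoint of AC = (-4.5, -0.5), r² = 482/4 = 120.5.
r = √(120.5) ≈ 10.977.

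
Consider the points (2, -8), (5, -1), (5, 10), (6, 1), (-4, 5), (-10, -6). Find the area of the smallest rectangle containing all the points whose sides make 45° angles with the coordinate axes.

In coordinates u = x + y, v = x − y the rectangle is axis-aligned; the map (x,y)→(u,v) scales areas by 2.
u-values: -6, 4, 15, 7, 1, -16; range = 15 − (-16) = 31.
v-values: 10, 6, -5, 5, -9, -4; range = 10 − (-9) = 19.
Area = (31 × 19) / 2 = 294.5.

294.5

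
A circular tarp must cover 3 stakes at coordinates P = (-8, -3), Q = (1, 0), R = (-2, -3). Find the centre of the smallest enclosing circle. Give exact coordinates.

Side lengths²: PQ² = 90, PR² = 36, QR² = 18.
Since PQ² = 90 ≥ 36 + 18 = 54, the angle opposite PQ is not acute, so the smallest enclosing circle has PQ as diameter.
Centre = midpoint of PQ = (-3.5, -1.5), r² = 90/4 = 22.5.
Centre = (-3.5, -1.5).

(-3.5, -1.5)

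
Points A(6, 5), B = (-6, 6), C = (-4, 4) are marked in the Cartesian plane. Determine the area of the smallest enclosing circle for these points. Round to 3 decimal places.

113.883

Side lengths²: AB² = 145, AC² = 101, BC² = 8.
Since AB² = 145 ≥ 101 + 8 = 109, the angle opposite AB is not acute, so the smallest enclosing circle has AB as diameter.
Centre = midpoint of AB = (0, 5.5), r² = 145/4 = 36.25.
Area = π·r² = π·36.25 ≈ 113.883.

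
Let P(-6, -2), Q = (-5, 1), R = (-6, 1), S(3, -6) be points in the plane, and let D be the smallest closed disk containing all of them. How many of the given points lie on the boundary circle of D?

The farthest pair is R–S with squared distance 130. The circle on this segment as diameter has centre (-1.5, -2.5) and r² = 130/4 = 32.5.
Check P: distance² to centre = 20.5 ≤ 32.5, so it lies inside.
All remaining points lie in this disk, and no smaller disk contains both endpoints, so this is the minimum enclosing circle.
The points at distance exactly r from the centre are R, S — 2 points.

2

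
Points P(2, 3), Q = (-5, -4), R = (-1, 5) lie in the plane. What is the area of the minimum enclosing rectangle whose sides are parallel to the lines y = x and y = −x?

35

In coordinates u = x + y, v = x − y the rectangle is axis-aligned; the map (x,y)→(u,v) scales areas by 2.
u-values: 5, -9, 4; range = 5 − (-9) = 14.
v-values: -1, -1, -6; range = -1 − (-6) = 5.
Area = (14 × 5) / 2 = 35.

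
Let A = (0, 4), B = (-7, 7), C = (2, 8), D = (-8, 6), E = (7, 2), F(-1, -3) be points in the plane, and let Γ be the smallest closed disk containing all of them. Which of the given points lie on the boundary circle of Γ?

The farthest pair is D–E with squared distance 241. The circle on this segment as diameter has centre (-0.5, 4) and r² = 241/4 = 60.25.
Check A: distance² to centre = 0.25 ≤ 60.25, so it lies inside.
All remaining points lie in this disk, and no smaller disk contains both endpoints, so this is the minimum enclosing circle.
The points at distance exactly r from the centre are D, E — 2 points.

D, E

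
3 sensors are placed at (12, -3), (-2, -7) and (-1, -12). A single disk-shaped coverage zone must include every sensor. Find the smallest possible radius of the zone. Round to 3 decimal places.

7.906

Call the three points A, B, C in the order given.
Side lengths²: AB² = 212, AC² = 250, BC² = 26.
Since AC² = 250 ≥ 212 + 26 = 238, the angle opposite AC is not acute, so the smallest enclosing circle has AC as diameter.
Centre = midpoint of AC = (5.5, -7.5), r² = 250/4 = 62.5.
r = √(62.5) ≈ 7.906.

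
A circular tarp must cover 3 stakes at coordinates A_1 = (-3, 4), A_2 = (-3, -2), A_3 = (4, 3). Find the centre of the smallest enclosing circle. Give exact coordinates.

(1/7, 1)

Side lengths²: A_1A_2² = 36, A_1A_3² = 50, A_2A_3² = 74.
Since A_2A_3² = 74 < 50 + 36 = 86, the triangle is acute, so the smallest enclosing circle is the circumcircle.
Circumcentre = (1/7, 1), r² = 925/49.
Centre = (1/7, 1).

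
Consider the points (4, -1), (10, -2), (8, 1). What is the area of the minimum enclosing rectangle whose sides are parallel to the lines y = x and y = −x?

21

In coordinates u = x + y, v = x − y the rectangle is axis-aligned; the map (x,y)→(u,v) scales areas by 2.
u-values: 3, 8, 9; range = 9 − 3 = 6.
v-values: 5, 12, 7; range = 12 − 5 = 7.
Area = (6 × 7) / 2 = 21.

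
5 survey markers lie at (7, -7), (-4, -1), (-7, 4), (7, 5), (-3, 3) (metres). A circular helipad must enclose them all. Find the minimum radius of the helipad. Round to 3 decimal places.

The minimum enclosing circle of a finite set is fixed by two of the points (as a diameter) or three (as a circumcircle).
The minimum enclosing circle is determined by three boundary points: (7, -7), (-7, 4), (7, 5).
Their circumcentre is (11/28, -1) with r² = 62449/784.
The farthest remaining point (-3, 3) is at distance² 21569/784 ≤ 62449/784.
r = √(62449/784) ≈ 8.925.

8.925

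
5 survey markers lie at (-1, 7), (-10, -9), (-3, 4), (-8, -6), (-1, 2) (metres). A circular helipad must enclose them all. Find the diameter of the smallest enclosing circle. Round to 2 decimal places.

18.36

The farthest pair is (-1, 7)–(-10, -9) with squared distance 337. The circle on this segment as diameter has centre (-5.5, -1) and r² = 337/4 = 84.25.
Check (-3, 4): distance² to centre = 31.25 ≤ 84.25, so it lies inside.
All remaining points lie in this disk, and no smaller disk contains both endpoints, so this is the minimum enclosing circle.
Diameter = 2r = 2√(84.25) ≈ 18.36.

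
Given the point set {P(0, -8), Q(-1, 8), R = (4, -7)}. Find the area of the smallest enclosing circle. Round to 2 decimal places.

Side lengths²: PQ² = 257, PR² = 17, QR² = 250.
Since PQ² = 257 < 250 + 17 = 267, the triangle is acute, so the smallest enclosing circle is the circumcircle.
Circumcentre = (3/26, 1/26), r² = 21845/338.
Area = π·r² = π·21845/338 ≈ 203.04.

203.04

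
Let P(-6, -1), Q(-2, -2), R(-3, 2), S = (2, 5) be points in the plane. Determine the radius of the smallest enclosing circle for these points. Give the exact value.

The minimum enclosing circle of a finite set is fixed by two of the points (as a diameter) or three (as a circumcircle).
The farthest pair is P–S with squared distance 100. The circle on this segment as diameter has centre (-2, 2) and r² = 100/4 = 25.
Check Q: distance² to centre = 16 ≤ 25, so it lies inside.
All remaining points lie in this disk, and no smaller disk contains both endpoints, so this is the minimum enclosing circle.
r = √25 = 5.

5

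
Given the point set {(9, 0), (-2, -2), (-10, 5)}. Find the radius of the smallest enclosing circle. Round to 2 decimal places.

9.82

Call the three points A, B, C in the order given.
Side lengths²: AB² = 125, AC² = 386, BC² = 113.
Since AC² = 386 ≥ 125 + 113 = 238, the angle opposite AC is not acute, so the smallest enclosing circle has AC as diameter.
Centre = midpoint of AC = (-0.5, 2.5), r² = 386/4 = 96.5.
r = √(96.5) ≈ 9.82.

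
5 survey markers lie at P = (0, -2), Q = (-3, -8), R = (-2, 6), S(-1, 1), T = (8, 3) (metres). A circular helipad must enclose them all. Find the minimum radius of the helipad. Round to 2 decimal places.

7.97

A smallest enclosing disk is always determined by at most three of the input points on its boundary.
The minimum enclosing circle is determined by three boundary points: Q, R, T.
Their circumcentre is (33/26, -33/26) with r² = 21473/338.
The farthest remaining point S is at distance² 3481/338 ≤ 21473/338.
r = √(21473/338) ≈ 7.97.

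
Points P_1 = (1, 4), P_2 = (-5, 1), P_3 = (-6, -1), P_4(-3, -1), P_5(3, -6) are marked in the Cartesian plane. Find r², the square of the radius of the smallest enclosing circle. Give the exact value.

The minimum enclosing circle is determined by three boundary points: P_1, P_3, P_5.
Their circumcentre is (-0.375, -1.475) with r² = 31.86625.
The farthest remaining point P_2 is at distance² 27.51625 ≤ 31.86625.

31.86625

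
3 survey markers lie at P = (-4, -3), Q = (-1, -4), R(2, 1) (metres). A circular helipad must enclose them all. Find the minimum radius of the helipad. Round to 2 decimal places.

3.61

Side lengths²: PQ² = 10, PR² = 52, QR² = 34.
Since PR² = 52 ≥ 34 + 10 = 44, the angle opposite PR is not acute, so the smallest enclosing circle has PR as diameter.
Centre = midpoint of PR = (-1, -1), r² = 52/4 = 13.
r = √13 ≈ 3.61.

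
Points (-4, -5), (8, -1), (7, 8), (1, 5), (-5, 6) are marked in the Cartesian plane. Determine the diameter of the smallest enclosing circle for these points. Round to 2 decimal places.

17.03

By Welzl's lemma the MEC is supported by two points (diametrically opposite) or three points (on a circumcircle).
The farthest pair is (-4, -5)–(7, 8) with squared distance 290. The circle on this segment as diameter has centre (1.5, 1.5) and r² = 290/4 = 72.5.
Check (8, -1): distance² to centre = 48.5 ≤ 72.5, so it lies inside.
All remaining points lie in this disk, and no smaller disk contains both endpoints, so this is the minimum enclosing circle.
Diameter = 2r = 2√(72.5) ≈ 17.03.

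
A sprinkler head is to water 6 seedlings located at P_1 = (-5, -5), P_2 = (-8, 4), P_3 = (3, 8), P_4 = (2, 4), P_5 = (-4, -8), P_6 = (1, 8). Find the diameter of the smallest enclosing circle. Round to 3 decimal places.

17.464

By Welzl's lemma the MEC is supported by two points (diametrically opposite) or three points (on a circumcircle).
The farthest pair is P_3–P_5 with squared distance 305. The circle on this segment as diameter has centre (-0.5, 0) and r² = 305/4 = 76.25.
Check P_1: distance² to centre = 45.25 ≤ 76.25, so it lies inside.
All remaining points lie in this disk, and no smaller disk contains both endpoints, so this is the minimum enclosing circle.
Diameter = 2r = 2√(76.25) ≈ 17.464.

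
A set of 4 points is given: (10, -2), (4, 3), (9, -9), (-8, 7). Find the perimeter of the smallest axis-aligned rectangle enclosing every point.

68

Width = max x − min x = 10 − (-8) = 18.
Height = max y − min y = 7 − (-9) = 16.
Perimeter = 2(18 + 16) = 68.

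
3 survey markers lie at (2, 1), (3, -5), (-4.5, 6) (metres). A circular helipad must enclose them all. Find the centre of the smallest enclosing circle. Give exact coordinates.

(-0.75, 0.5)

Call the three points A, B, C in the order given.
Side lengths²: AB² = 37, AC² = 67.25, BC² = 177.25.
Since BC² = 177.25 ≥ 67.25 + 37 = 104.25, the angle opposite BC is not acute, so the smallest enclosing circle has BC as diameter.
Centre = midpoint of BC = (-0.75, 0.5), r² = 177.25/4 = 44.3125.
Centre = (-0.75, 0.5).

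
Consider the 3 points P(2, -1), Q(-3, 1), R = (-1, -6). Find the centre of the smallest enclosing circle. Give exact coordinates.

Side lengths²: PQ² = 29, PR² = 34, QR² = 53.
Since QR² = 53 < 34 + 29 = 63, the triangle is acute, so the smallest enclosing circle is the circumcircle.
Circumcentre = (-89/62, -145/62), r² = 26129/1922.
Centre = (-89/62, -145/62).

(-89/62, -145/62)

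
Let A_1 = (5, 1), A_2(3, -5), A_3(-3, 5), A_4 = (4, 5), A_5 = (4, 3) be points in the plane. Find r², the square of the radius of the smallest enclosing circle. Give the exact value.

A smallest enclosing disk is always determined by at most three of the input points on its boundary.
The minimum enclosing circle is determined by three boundary points: A_2, A_3, A_4.
Their circumcentre is (0.5, 0.3) with r² = 34.34.
The farthest remaining point A_1 is at distance² 20.74 ≤ 34.34.

34.34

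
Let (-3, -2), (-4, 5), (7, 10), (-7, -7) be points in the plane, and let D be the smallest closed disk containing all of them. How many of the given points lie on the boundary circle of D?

By Welzl's lemma the MEC is supported by two points (diametrically opposite) or three points (on a circumcircle).
The farthest pair is (7, 10)–(-7, -7) with squared distance 485. The circle on this segment as diameter has centre (0, 1.5) and r² = 485/4 = 121.25.
Check (-3, -2): distance² to centre = 21.25 ≤ 121.25, so it lies inside.
All remaining points lie in this disk, and no smaller disk contains both endpoints, so this is the minimum enclosing circle.
The points at distance exactly r from the centre are (7, 10), (-7, -7) — 2 points.

2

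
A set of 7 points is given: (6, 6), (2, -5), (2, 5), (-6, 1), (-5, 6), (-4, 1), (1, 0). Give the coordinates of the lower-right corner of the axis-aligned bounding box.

(6, -5)

x-range [-6, 6], y-range [-5, 6].
The lower-right corner is (6, -5).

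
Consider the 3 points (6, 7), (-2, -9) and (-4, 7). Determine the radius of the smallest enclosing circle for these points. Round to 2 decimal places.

9.01

Call the three points A, B, C in the order given.
Side lengths²: AB² = 320, AC² = 100, BC² = 260.
Since AB² = 320 < 260 + 100 = 360, the triangle is acute, so the smallest enclosing circle is the circumcircle.
Circumcentre = (1, -0.5), r² = 81.25.
r = √(81.25) ≈ 9.01.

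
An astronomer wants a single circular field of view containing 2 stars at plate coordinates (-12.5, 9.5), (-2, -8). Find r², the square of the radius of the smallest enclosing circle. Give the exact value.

104.125

The smallest circle enclosing two points has them as diameter endpoints.
Centre = midpoint = (-7.25, 0.75); r² = |(-12.5, 9.5)−(-2, -8)|²/4 = 416.5/4 = 104.125.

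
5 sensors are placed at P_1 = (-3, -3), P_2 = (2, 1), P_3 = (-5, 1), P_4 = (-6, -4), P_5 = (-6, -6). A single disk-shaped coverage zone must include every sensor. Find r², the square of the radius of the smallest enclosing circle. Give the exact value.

The minimum enclosing circle of a finite set is fixed by two of the points (as a diameter) or three (as a circumcircle).
The farthest pair is P_2–P_5 with squared distance 113. The circle on this segment as diameter has centre (-2, -2.5) and r² = 113/4 = 28.25.
Check P_1: distance² to centre = 1.25 ≤ 28.25, so it lies inside.
All remaining points lie in this disk, and no smaller disk contains both endpoints, so this is the minimum enclosing circle.

28.25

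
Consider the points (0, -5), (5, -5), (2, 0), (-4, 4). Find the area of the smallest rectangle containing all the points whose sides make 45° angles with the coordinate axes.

63

In coordinates u = x + y, v = x − y the rectangle is axis-aligned; the map (x,y)→(u,v) scales areas by 2.
u-values: -5, 0, 2, 0; range = 2 − (-5) = 7.
v-values: 5, 10, 2, -8; range = 10 − (-8) = 18.
Area = (7 × 18) / 2 = 63.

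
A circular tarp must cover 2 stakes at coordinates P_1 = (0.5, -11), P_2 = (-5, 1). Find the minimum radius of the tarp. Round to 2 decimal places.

The smallest circle enclosing two points has them as diameter endpoints.
Centre = midpoint = (-2.25, -5); r² = |P_1P_2|²/4 = 174.25/4 = 43.5625.
r = √(43.5625) ≈ 6.60.

6.60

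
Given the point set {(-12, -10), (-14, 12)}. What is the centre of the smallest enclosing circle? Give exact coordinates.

The smallest circle enclosing two points has them as diameter endpoints.
Centre = midpoint = (-13, 1); r² = |(-12, -10)−(-14, 12)|²/4 = 488/4 = 122.
Centre = (-13, 1).

(-13, 1)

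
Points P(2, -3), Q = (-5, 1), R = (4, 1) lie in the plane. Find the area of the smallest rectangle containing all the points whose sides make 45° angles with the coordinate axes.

49.5

In coordinates u = x + y, v = x − y the rectangle is axis-aligned; the map (x,y)→(u,v) scales areas by 2.
u-values: -1, -4, 5; range = 5 − (-4) = 9.
v-values: 5, -6, 3; range = 5 − (-6) = 11.
Area = (9 × 11) / 2 = 49.5.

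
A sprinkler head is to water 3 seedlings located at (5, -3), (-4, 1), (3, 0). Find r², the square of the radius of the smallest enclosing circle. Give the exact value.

24.25

Call the three points A, B, C in the order given.
Side lengths²: AB² = 97, AC² = 13, BC² = 50.
Since AB² = 97 ≥ 50 + 13 = 63, the angle opposite AB is not acute, so the smallest enclosing circle has AB as diameter.
Centre = midpoint of AB = (0.5, -1), r² = 97/4 = 24.25.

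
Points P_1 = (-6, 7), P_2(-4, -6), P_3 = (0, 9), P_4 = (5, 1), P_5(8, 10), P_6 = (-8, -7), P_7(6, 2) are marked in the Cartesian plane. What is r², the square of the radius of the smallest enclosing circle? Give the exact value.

136.25

A smallest enclosing disk is always determined by at most three of the input points on its boundary.
The farthest pair is P_5–P_6 with squared distance 545. The circle on this segment as diameter has centre (0, 1.5) and r² = 545/4 = 136.25.
Check P_1: distance² to centre = 66.25 ≤ 136.25, so it lies inside.
All remaining points lie in this disk, and no smaller disk contains both endpoints, so this is the minimum enclosing circle.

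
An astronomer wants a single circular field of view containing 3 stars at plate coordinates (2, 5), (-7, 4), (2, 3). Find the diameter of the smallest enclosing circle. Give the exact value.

82/9

Call the three points A, B, C in the order given.
Side lengths²: AB² = 82, AC² = 4, BC² = 82.
Since BC² = 82 < 82 + 4 = 86, the triangle is acute, so the smallest enclosing circle is the circumcircle.
Circumcentre = (-22/9, 4), r² = 1681/81.
Diameter = 2r = 2√(1681/81) = 82/9.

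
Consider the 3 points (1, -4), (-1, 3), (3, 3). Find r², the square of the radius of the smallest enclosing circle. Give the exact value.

2809/196

Call the three points A, B, C in the order given.
Side lengths²: AB² = 53, AC² = 53, BC² = 16.
Since AC² = 53 < 53 + 16 = 69, the triangle is acute, so the smallest enclosing circle is the circumcircle.
Circumcentre = (1, -3/14), r² = 2809/196.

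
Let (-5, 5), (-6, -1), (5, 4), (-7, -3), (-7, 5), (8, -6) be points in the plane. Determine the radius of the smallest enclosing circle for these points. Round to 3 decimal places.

A smallest enclosing disk is always determined by at most three of the input points on its boundary.
The farthest pair is (-7, 5)–(8, -6) with squared distance 346. The circle on this segment as diameter has centre (0.5, -0.5) and r² = 346/4 = 86.5.
Check (-5, 5): distance² to centre = 60.5 ≤ 86.5, so it lies inside.
All remaining points lie in this disk, and no smaller disk contains both endpoints, so this is the minimum enclosing circle.
r = √(86.5) ≈ 9.301.

9.301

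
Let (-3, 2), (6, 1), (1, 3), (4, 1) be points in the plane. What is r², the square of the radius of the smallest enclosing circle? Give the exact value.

20.5

By Welzl's lemma the MEC is supported by two points (diametrically opposite) or three points (on a circumcircle).
The farthest pair is (-3, 2)–(6, 1) with squared distance 82. The circle on this segment as diameter has centre (1.5, 1.5) and r² = 82/4 = 20.5.
Check (1, 3): distance² to centre = 2.5 ≤ 20.5, so it lies inside.
All remaining points lie in this disk, and no smaller disk contains both endpoints, so this is the minimum enclosing circle.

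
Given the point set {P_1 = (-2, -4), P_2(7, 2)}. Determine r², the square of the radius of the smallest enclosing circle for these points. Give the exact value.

The smallest circle enclosing two points has them as diameter endpoints.
Centre = midpoint = (2.5, -1); r² = |P_1P_2|²/4 = 117/4 = 29.25.

29.25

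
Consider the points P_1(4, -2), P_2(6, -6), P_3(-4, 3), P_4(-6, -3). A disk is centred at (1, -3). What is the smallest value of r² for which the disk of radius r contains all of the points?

61

The required radius is the distance from (1, -3) to the farthest point.
Squared distances: 10, 34, 61, 49.
Maximum is 61, attained at P_3.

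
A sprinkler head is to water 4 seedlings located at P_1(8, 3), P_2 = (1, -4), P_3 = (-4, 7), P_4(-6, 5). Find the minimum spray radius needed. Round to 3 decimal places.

A smallest enclosing disk is always determined by at most three of the input points on its boundary.
The minimum enclosing circle is determined by three boundary points: P_1, P_2, P_4.
Their circumcentre is (0.875, 3.125) with r² = 50.78125.
The farthest remaining point P_3 is at distance² 38.78125 ≤ 50.78125.
r = √(50.78125) ≈ 7.126.

7.126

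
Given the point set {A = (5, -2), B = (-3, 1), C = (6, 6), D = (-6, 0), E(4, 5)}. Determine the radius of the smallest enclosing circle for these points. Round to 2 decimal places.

6.72

By Welzl's lemma the MEC is supported by two points (diametrically opposite) or three points (on a circumcircle).
The minimum enclosing circle is determined by three boundary points: A, C, D.
Their circumcentre is (1/6, 8/3) with r² = 1625/36.
The farthest remaining point E is at distance² 725/36 ≤ 1625/36.
r = √(1625/36) ≈ 6.72.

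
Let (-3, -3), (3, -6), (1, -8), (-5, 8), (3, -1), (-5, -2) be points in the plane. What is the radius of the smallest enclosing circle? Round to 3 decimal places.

The minimum enclosing circle of a finite set is fixed by two of the points (as a diameter) or three (as a circumcircle).
The farthest pair is (1, -8)–(-5, 8) with squared distance 292. The circle on this segment as diameter has centre (-2, 0) and r² = 292/4 = 73.
Check (-3, -3): distance² to centre = 10 ≤ 73, so it lies inside.
All remaining points lie in this disk, and no smaller disk contains both endpoints, so this is the minimum enclosing circle.
r = √73 ≈ 8.544.

8.544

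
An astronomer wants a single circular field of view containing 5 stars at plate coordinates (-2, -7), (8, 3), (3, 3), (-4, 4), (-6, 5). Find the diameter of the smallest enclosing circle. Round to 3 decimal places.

The minimum enclosing circle is determined by three boundary points: (-2, -7), (8, 3), (-6, 5).
Their circumcentre is (0.5, 0.5) with r² = 62.5.
The farthest remaining point (-4, 4) is at distance² 32.5 ≤ 62.5.
Diameter = 2r = 2√(62.5) ≈ 15.811.

15.811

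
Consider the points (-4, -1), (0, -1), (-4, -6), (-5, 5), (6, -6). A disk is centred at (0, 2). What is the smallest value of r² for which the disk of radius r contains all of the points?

100

The required radius is the distance from (0, 2) to the farthest point.
Squared distances: 25, 9, 80, 34, 100.
Maximum is 100, attained at (6, -6).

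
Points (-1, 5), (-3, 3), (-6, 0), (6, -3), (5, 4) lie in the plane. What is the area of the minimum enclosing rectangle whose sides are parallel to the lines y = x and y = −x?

112.5

In coordinates u = x + y, v = x − y the rectangle is axis-aligned; the map (x,y)→(u,v) scales areas by 2.
u-values: 4, 0, -6, 3, 9; range = 9 − (-6) = 15.
v-values: -6, -6, -6, 9, 1; range = 9 − (-6) = 15.
Area = (15 × 15) / 2 = 112.5.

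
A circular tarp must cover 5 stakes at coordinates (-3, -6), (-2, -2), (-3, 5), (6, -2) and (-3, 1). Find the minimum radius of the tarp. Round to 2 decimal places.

The minimum enclosing circle is determined by three boundary points: (-3, -6), (-3, 5), (6, -2).
Their circumcentre is (-1/18, -0.5) with r² = 6305/162.
The farthest remaining point (-3, 1) is at distance² 1769/162 ≤ 6305/162.
r = √(6305/162) ≈ 6.24.

6.24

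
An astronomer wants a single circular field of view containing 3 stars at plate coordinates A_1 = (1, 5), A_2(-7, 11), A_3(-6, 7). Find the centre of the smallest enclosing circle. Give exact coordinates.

Side lengths²: A_1A_2² = 100, A_1A_3² = 53, A_2A_3² = 17.
Since A_1A_2² = 100 ≥ 53 + 17 = 70, the angle opposite A_1A_2 is not acute, so the smallest enclosing circle has A_1A_2 as diameter.
Centre = midpoint of A_1A_2 = (-3, 8), r² = 100/4 = 25.
Centre = (-3, 8).

(-3, 8)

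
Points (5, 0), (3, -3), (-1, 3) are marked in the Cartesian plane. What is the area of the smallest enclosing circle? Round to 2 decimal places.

Call the three points A, B, C in the order given.
Side lengths²: AB² = 13, AC² = 45, BC² = 52.
Since BC² = 52 < 45 + 13 = 58, the triangle is acute, so the smallest enclosing circle is the circumcircle.
Circumcentre = (1.375, 0.25), r² = 13.203125.
Area = π·r² = π·13.203125 ≈ 41.48.

41.48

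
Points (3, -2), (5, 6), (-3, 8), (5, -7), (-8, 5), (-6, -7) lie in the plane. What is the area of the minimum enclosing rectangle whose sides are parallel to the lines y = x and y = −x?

In coordinates u = x + y, v = x − y the rectangle is axis-aligned; the map (x,y)→(u,v) scales areas by 2.
u-values: 1, 11, 5, -2, -3, -13; range = 11 − (-13) = 24.
v-values: 5, -1, -11, 12, -13, 1; range = 12 − (-13) = 25.
Area = (24 × 25) / 2 = 300.

300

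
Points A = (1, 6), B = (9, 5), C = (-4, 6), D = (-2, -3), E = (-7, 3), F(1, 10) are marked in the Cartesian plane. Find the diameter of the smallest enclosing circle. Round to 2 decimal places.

The farthest pair is B–E with squared distance 260. The circle on this segment as diameter has centre (1, 4) and r² = 260/4 = 65.
Check A: distance² to centre = 4 ≤ 65, so it lies inside.
All remaining points lie in this disk, and no smaller disk contains both endpoints, so this is the minimum enclosing circle.
Diameter = 2r = 2√65 ≈ 16.12.

16.12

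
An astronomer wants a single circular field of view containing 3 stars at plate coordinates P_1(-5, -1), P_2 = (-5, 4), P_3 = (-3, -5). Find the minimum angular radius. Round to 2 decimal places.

Side lengths²: P_1P_2² = 25, P_1P_3² = 20, P_2P_3² = 85.
Since P_2P_3² = 85 ≥ 25 + 20 = 45, the angle opposite P_2P_3 is not acute, so the smallest enclosing circle has P_2P_3 as diameter.
Centre = midpoint of P_2P_3 = (-4, -0.5), r² = 85/4 = 21.25.
r = √(21.25) ≈ 4.61.

4.61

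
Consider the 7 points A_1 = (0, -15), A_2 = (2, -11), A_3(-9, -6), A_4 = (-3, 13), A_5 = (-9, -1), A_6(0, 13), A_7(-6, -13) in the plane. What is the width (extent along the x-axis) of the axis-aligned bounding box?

11

max x = 2, min x = -9, so width = 11.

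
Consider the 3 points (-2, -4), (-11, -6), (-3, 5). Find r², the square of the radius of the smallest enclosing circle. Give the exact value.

46.25

Call the three points A, B, C in the order given.
Side lengths²: AB² = 85, AC² = 82, BC² = 185.
Since BC² = 185 ≥ 85 + 82 = 167, the angle opposite BC is not acute, so the smallest enclosing circle has BC as diameter.
Centre = midpoint of BC = (-7, -0.5), r² = 185/4 = 46.25.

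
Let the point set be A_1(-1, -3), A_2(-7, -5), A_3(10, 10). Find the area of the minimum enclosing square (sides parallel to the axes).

The bounding box has width 17 and height 15.
An axis-aligned square enclosing the set must have side ≥ max(width, height).
So the minimum side is max(17, 15) = 17.
Area = 17² = 289.

289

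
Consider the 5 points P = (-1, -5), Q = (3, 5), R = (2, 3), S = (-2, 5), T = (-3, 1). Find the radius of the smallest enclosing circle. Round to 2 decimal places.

The minimum enclosing circle is determined by three boundary points: P, Q, S.
Their circumcentre is (0.5, 0.2) with r² = 29.29.
The farthest remaining point T is at distance² 12.89 ≤ 29.29.
r = √(29.29) ≈ 5.41.

5.41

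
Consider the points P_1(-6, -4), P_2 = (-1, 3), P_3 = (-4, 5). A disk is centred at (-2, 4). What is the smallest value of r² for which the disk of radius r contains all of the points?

80

The required radius is the distance from (-2, 4) to the farthest point.
Squared distances: 80, 2, 5.
Maximum is 80, attained at P_1.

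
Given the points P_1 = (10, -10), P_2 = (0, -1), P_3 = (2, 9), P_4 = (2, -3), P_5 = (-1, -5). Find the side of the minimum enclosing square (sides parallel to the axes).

The bounding box has width 11 and height 19.
An axis-aligned square enclosing the set must have side ≥ max(width, height).
So the minimum side is max(11, 19) = 19.

19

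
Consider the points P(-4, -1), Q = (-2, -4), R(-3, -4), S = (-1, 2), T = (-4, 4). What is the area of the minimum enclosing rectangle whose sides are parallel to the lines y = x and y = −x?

In coordinates u = x + y, v = x − y the rectangle is axis-aligned; the map (x,y)→(u,v) scales areas by 2.
u-values: -5, -6, -7, 1, 0; range = 1 − (-7) = 8.
v-values: -3, 2, 1, -3, -8; range = 2 − (-8) = 10.
Area = (8 × 10) / 2 = 40.

40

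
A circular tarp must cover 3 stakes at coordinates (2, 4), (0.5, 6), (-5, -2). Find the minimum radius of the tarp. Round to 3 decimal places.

4.854

Call the three points A, B, C in the order given.
Side lengths²: AB² = 6.25, AC² = 85, BC² = 94.25.
Since BC² = 94.25 ≥ 85 + 6.25 = 91.25, the angle opposite BC is not acute, so the smallest enclosing circle has BC as diameter.
Centre = midpoint of BC = (-2.25, 2), r² = 94.25/4 = 23.5625.
r = √(23.5625) ≈ 4.854.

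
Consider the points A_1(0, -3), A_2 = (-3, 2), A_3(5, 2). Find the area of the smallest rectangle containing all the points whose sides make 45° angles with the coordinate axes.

In coordinates u = x + y, v = x − y the rectangle is axis-aligned; the map (x,y)→(u,v) scales areas by 2.
u-values: -3, -1, 7; range = 7 − (-3) = 10.
v-values: 3, -5, 3; range = 3 − (-5) = 8.
Area = (10 × 8) / 2 = 40.

40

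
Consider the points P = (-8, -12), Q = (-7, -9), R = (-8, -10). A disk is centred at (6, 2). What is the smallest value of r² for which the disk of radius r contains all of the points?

The required radius is the distance from (6, 2) to the farthest point.
Squared distances: 392, 290, 340.
Maximum is 392, attained at P.

392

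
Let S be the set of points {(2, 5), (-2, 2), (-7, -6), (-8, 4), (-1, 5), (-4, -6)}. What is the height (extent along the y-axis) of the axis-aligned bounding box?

11

max y = 5, min y = -6, so height = 11.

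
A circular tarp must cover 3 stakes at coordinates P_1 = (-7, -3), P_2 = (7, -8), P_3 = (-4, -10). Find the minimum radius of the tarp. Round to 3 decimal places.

7.433

Side lengths²: P_1P_2² = 221, P_1P_3² = 58, P_2P_3² = 125.
Since P_1P_2² = 221 ≥ 125 + 58 = 183, the angle opposite P_1P_2 is not acute, so the smallest enclosing circle has P_1P_2 as diameter.
Centre = midpoint of P_1P_2 = (0, -5.5), r² = 221/4 = 55.25.
r = √(55.25) ≈ 7.433.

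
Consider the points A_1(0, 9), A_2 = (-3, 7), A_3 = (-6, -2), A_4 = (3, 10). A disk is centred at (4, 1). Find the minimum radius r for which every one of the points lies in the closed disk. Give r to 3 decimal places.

10.440

The required radius is the distance from (4, 1) to the farthest point.
Squared distances: 80, 85, 109, 82.
Maximum is 109, attained at A_3.
r = √109 ≈ 10.440.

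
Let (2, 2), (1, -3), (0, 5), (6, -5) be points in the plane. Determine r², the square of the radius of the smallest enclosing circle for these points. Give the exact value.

A smallest enclosing disk is always determined by at most three of the input points on its boundary.
The farthest pair is (0, 5)–(6, -5) with squared distance 136. The circle on this segment as diameter has centre (3, 0) and r² = 136/4 = 34.
Check (2, 2): distance² to centre = 5 ≤ 34, so it lies inside.
All remaining points lie in this disk, and no smaller disk contains both endpoints, so this is the minimum enclosing circle.

34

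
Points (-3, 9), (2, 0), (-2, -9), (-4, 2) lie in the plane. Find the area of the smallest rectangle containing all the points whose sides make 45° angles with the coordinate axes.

In coordinates u = x + y, v = x − y the rectangle is axis-aligned; the map (x,y)→(u,v) scales areas by 2.
u-values: 6, 2, -11, -2; range = 6 − (-11) = 17.
v-values: -12, 2, 7, -6; range = 7 − (-12) = 19.
Area = (17 × 19) / 2 = 161.5.

161.5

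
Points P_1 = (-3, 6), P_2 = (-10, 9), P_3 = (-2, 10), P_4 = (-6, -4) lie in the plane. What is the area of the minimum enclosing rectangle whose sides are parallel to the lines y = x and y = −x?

In coordinates u = x + y, v = x − y the rectangle is axis-aligned; the map (x,y)→(u,v) scales areas by 2.
u-values: 3, -1, 8, -10; range = 8 − (-10) = 18.
v-values: -9, -19, -12, -2; range = -2 − (-19) = 17.
Area = (18 × 17) / 2 = 153.

153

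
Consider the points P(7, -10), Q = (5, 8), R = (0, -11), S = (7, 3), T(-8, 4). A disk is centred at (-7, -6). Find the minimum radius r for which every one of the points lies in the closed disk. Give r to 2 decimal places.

18.44

The required radius is the distance from (-7, -6) to the farthest point.
Squared distances: 212, 340, 74, 277, 101.
Maximum is 340, attained at Q.
r = √340 ≈ 18.44.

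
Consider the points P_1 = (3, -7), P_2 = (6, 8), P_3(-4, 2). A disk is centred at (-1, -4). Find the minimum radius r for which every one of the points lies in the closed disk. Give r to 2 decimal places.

13.89

The required radius is the distance from (-1, -4) to the farthest point.
Squared distances: 25, 193, 45.
Maximum is 193, attained at P_2.
r = √193 ≈ 13.89.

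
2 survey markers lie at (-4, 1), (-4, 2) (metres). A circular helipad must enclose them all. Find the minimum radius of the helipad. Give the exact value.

The smallest circle enclosing two points has them as diameter endpoints.
Centre = midpoint = (-4, 1.5); r² = |(-4, 1)−(-4, 2)|²/4 = 1/4 = 0.25.
r = √(0.25) = 0.5.

0.5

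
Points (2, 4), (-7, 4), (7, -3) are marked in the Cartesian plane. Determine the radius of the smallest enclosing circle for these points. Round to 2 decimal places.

Call the three points A, B, C in the order given.
Side lengths²: AB² = 81, AC² = 74, BC² = 245.
Since BC² = 245 ≥ 81 + 74 = 155, the angle opposite BC is not acute, so the smallest enclosing circle has BC as diameter.
Centre = midpoint of BC = (0, 0.5), r² = 245/4 = 61.25.
r = √(61.25) ≈ 7.83.

7.83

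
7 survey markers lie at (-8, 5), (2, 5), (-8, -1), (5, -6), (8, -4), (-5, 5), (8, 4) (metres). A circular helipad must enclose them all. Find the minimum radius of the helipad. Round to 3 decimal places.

The minimum enclosing circle of a finite set is fixed by two of the points (as a diameter) or three (as a circumcircle).
The farthest pair is (-8, 5)–(8, -4) with squared distance 337. The circle on this segment as diameter has centre (0, 0.5) and r² = 337/4 = 84.25.
Check (2, 5): distance² to centre = 24.25 ≤ 84.25, so it lies inside.
All remaining points lie in this disk, and no smaller disk contains both endpoints, so this is the minimum enclosing circle.
r = √(84.25) ≈ 9.179.

9.179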